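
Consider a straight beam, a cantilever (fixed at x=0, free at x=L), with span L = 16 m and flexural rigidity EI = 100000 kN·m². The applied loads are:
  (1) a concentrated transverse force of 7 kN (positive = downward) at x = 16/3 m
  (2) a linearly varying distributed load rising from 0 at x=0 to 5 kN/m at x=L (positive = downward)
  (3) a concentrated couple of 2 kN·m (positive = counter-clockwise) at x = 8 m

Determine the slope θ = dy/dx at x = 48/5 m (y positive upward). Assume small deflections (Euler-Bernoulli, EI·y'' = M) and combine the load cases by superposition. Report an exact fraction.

Load 1 — point force P=7 kN at a=16/3 m (b=L-a=32/3):
  θ_1 = -Pa²/(2EI)  [x>a] = -7·(16/3)²/(2·100000) = -28/28125 rad
Load 2 — triangular load w₀=5 kN/m (0→w₀ over full span):
  θ_2 = (w₀Lx²/4-w₀L²x/3-w₀x⁴/(24L))/EI = (5·16·(48/5)²/4-5·16²·(48/5)/3-5·(48/5)⁴/(24·16))/100000 = -9232/390625 rad
Load 3 — applied couple M₀=2 kN·m at a=8 m (b=L-a=8):
  θ_3 = M₀a/EI  [x>a] = 2·8/100000 = 1/6250 rad
Superposition: θ = Σ θ_i = -172051/7031250 rad ≈ -0.024469 rad

θ(48/5) = -172051/7031250 rad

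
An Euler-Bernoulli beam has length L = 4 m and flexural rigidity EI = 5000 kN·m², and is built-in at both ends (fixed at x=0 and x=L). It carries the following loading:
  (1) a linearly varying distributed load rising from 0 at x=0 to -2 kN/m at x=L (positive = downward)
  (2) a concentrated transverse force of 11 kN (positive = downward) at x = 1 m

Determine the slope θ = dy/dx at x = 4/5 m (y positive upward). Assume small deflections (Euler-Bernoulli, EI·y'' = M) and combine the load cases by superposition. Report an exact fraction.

Load 1 — triangular load w₀=-2 kN/m (0→w₀ over full span):
  θ_1 = -w₀(2x(L-x)(L-2x)(x+2L)+x²(L-x)²)/(120LEI) = -(-2)·(2·(4/5)·(4-(4/5))·(4-2·(4/5))·((4/5)+2·4)+(4/5)²·(4-(4/5))²)/(120·4·5000) = 112/1171875 rad
Load 2 — point force P=11 kN at a=1 m (b=L-a=3):
  θ_2 = -Pb²x(2aL-(3a+b)x)/(2L³EI)  [x≤a] = -11·3²·(4/5)·(2·1·4-(3·1+3)·(4/5))/(2·4³·5000) = -99/250000 rad
Superposition: θ = Σ θ_i = -5633/18750000 rad ≈ -0.000300 rad

θ(4/5) = -5633/18750000 rad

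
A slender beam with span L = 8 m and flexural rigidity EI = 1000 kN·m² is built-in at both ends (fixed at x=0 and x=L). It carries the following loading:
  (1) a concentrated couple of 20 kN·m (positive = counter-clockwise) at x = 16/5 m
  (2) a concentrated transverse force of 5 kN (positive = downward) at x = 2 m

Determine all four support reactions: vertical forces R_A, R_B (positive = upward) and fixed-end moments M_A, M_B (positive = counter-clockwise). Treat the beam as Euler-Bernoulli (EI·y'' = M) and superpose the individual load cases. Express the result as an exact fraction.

Load 1 — applied couple M₀=20 kN·m at a=16/5 m (b=L-a=24/5):
  R_A = 6M₀ab/L³ = 6·20·(16/5)·(24/5)/8³ = 18/5 kN
  M_A = M₀b(2a-b)/L² = 20·(24/5)·(2·(16/5)-(24/5))/8² = 12/5 kN·m
  R_B = -6M₀ab/L³ = -6·20·(16/5)·(24/5)/8³ = -18/5 kN
  M_B = M₀a(2b-a)/L² = 20·(16/5)·(2·(24/5)-(16/5))/8² = 32/5 kN·m
Load 2 — point force P=5 kN at a=2 m (b=L-a=6):
  R_A = Pb²(3a+b)/L³ = 5·6²·(3·2+6)/8³ = 135/32 kN
  M_A = Pab²/L² = 5·2·6²/8² = 45/8 kN·m
  R_B = Pa²(a+3b)/L³ = 5·2²·(2+3·6)/8³ = 25/32 kN
  M_B = -Pa²b/L² = -5·2²·6/8² = -15/8 kN·m
Superposition: R_A = 1251/160 kN, M_A = 321/40 kN·m, R_B = -451/160 kN, M_B = 181/40 kN·m

R_A = 1251/160 kN, M_A = 321/40 kN·m, R_B = -451/160 kN, M_B = 181/40 kN·m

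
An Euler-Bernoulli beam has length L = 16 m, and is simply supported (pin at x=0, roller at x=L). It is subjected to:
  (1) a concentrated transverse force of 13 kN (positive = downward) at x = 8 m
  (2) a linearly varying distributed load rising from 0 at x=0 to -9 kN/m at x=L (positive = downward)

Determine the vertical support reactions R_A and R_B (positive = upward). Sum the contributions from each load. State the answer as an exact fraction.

R_A = -35/2 kN, R_B = -83/2 kN

Load 1 — point force P=13 kN at a=8 m (b=L-a=8):
  R_A = Pb/L = 13·8/16 = 13/2 kN
  R_B = Pa/L = 13·8/16 = 13/2 kN
Load 2 — triangular load w₀=-9 kN/m (0→w₀ over full span):
  R_A = w₀L/6 = (-9)·16/6 = -24 kN
  R_B = w₀L/3 = (-9)·16/3 = -48 kN
Superposition: R_A = -35/2 kN, R_B = -83/2 kN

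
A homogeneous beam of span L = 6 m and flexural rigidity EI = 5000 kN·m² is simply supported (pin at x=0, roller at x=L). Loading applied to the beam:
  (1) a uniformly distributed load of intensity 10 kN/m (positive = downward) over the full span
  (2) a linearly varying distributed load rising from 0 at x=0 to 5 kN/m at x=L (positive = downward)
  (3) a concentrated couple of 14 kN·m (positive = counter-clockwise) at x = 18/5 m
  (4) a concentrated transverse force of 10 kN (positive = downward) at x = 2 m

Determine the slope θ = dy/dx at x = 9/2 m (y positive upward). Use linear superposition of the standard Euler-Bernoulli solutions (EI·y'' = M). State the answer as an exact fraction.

θ(9/2) = 5473987/288000000 rad

Load 1 — uniform load w=10 kN/m over full span:
  θ_1 = -w(L³-6Lx²+4x³)/(24EI) = -10·(6³-6·6·(9/2)²+4·(9/2)³)/(24·5000) = 99/8000 rad
Load 2 — triangular load w₀=5 kN/m (0→w₀ over full span):
  θ_2 = -w₀(7L⁴-30L²x²+15x⁴)/(360LEI) = -5·(7·6⁴-30·6²·(9/2)²+15·(9/2)⁴)/(360·6·5000) = 3939/1280000 rad
Load 3 — applied couple M₀=14 kN·m at a=18/5 m (b=L-a=12/5):
  θ_3 = (M₀x²/(2L)-M₀(x-a)+C₁)/EI  [x>a] with C₁=M₀(3b²-L²)/(6L)=-182/25 = (14·(9/2)²/(2·6)-14·((9/2)-(18/5))+(-182/25))/5000 = 749/1000000 rad
Load 4 — point force P=10 kN at a=2 m (b=L-a=4):
  θ_4 = -Pa(2L²-6Lx+3x²+a²)/(6LEI)  [x>a] = -10·2·(2·6²-6·6·(9/2)+3·(9/2)²+2²)/(6·6·5000) = 101/36000 rad
Superposition: θ = Σ θ_i = 5473987/288000000 rad ≈ 0.019007 rad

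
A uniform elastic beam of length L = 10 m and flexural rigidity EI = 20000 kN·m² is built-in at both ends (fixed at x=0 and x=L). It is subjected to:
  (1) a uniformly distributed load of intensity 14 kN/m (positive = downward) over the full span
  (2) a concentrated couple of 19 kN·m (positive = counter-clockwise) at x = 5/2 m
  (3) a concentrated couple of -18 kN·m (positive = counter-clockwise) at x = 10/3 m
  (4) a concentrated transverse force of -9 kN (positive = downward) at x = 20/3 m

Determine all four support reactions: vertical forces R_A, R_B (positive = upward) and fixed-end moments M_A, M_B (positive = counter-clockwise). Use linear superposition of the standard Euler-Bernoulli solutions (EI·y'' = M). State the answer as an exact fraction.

Load 1 — uniform load w=14 kN/m over full span:
  R_A = wL/2 = 14·10/2 = 70 kN
  M_A = wL²/12 = 14·10²/12 = 350/3 kN·m
  R_B = wL/2 = 14·10/2 = 70 kN
  M_B = -wL²/12 = -14·10²/12 = -350/3 kN·m
Load 2 — applied couple M₀=19 kN·m at a=5/2 m (b=L-a=15/2):
  R_A = 6M₀ab/L³ = 6·19·(5/2)·(15/2)/10³ = 171/80 kN
  M_A = M₀b(2a-b)/L² = 19·(15/2)·(2·(5/2)-(15/2))/10² = -57/16 kN·m
  R_B = -6M₀ab/L³ = -6·19·(5/2)·(15/2)/10³ = -171/80 kN
  M_B = M₀a(2b-a)/L² = 19·(5/2)·(2·(15/2)-(5/2))/10² = 95/16 kN·m
Load 3 — applied couple M₀=-18 kN·m at a=10/3 m (b=L-a=20/3):
  R_A = 6M₀ab/L³ = 6·(-18)·(10/3)·(20/3)/10³ = -12/5 kN
  M_A = M₀b(2a-b)/L² = (-18)·(20/3)·(2·(10/3)-(20/3))/10² = 0 kN·m
  R_B = -6M₀ab/L³ = -6·(-18)·(10/3)·(20/3)/10³ = 12/5 kN
  M_B = M₀a(2b-a)/L² = (-18)·(10/3)·(2·(20/3)-(10/3))/10² = -6 kN·m
Load 4 — point force P=-9 kN at a=20/3 m (b=L-a=10/3):
  R_A = Pb²(3a+b)/L³ = (-9)·(10/3)²·(3·(20/3)+(10/3))/10³ = -7/3 kN
  M_A = Pab²/L² = (-9)·(20/3)·(10/3)²/10² = -20/3 kN·m
  R_B = Pa²(a+3b)/L³ = (-9)·(20/3)²·((20/3)+3·(10/3))/10³ = -20/3 kN
  M_B = -Pa²b/L² = -(-9)·(20/3)²·(10/3)/10² = 40/3 kN·m
Superposition: R_A = 16177/240 kN, M_A = 1703/16 kN·m, R_B = 15263/240 kN, M_B = -4963/48 kN·m

R_A = 16177/240 kN, M_A = 1703/16 kN·m, R_B = 15263/240 kN, M_B = -4963/48 kN·m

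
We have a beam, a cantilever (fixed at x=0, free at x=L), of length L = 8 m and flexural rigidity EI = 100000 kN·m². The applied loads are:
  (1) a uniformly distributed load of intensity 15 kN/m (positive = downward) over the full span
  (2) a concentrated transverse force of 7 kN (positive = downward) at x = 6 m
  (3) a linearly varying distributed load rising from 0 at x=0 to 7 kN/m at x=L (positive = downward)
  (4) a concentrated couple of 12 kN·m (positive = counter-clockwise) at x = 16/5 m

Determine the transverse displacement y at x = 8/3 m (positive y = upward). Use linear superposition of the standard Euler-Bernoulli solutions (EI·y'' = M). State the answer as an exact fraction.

Load 1 — uniform load w=15 kN/m over full span:
  y_1 = -wx²(x²-4Lx+6L²)/(24EI) = -15·(8/3)²·((8/3)²-4·8·(8/3)+6·8²)/(24·100000) = -688/50625 m
Load 2 — point force P=7 kN at a=6 m (b=L-a=2):
  y_2 = -Px²(3a-x)/(6EI)  [x≤a] = -7·(8/3)²·(3·6-(8/3))/(6·100000) = -322/253125 m
Load 3 — triangular load w₀=7 kN/m (0→w₀ over full span):
  y_3 = (w₀Lx³/12-w₀L²x²/6-w₀x⁵/(120L))/EI = (7·8·(8/3)³/12-7·8²·(8/3)²/6-7·(8/3)⁵/(120·8))/100000 = -50512/11390625 m
Load 4 — applied couple M₀=12 kN·m at a=16/5 m (b=L-a=24/5):
  y_4 = M₀x²/(2EI)  [x≤a] = 12·(8/3)²/(2·100000) = 4/9375 m
Superposition: y = Σ y_i = -214942/11390625 m ≈ -0.018870 m

y(8/3) = -214942/11390625 m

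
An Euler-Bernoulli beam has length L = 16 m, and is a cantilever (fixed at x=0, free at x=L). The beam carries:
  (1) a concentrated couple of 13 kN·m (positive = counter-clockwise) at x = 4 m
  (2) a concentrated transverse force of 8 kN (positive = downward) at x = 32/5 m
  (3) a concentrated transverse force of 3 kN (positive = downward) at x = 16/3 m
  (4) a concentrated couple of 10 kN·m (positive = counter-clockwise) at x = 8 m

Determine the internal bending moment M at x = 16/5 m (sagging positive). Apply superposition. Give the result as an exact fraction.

M(16/5) = -9 kN·m

Load 1 — applied couple M₀=13 kN·m at a=4 m (b=L-a=12):
  M_1 = M₀  [x≤a] = 13 = 13 kN·m
Load 2 — point force P=8 kN at a=32/5 m (b=L-a=48/5):
  M_2 = -P(a-x)  [x≤a] = -8·((32/5)-(16/5)) = -128/5 kN·m
Load 3 — point force P=3 kN at a=16/3 m (b=L-a=32/3):
  M_3 = -P(a-x)  [x≤a] = -3·((16/3)-(16/5)) = -32/5 kN·m
Load 4 — applied couple M₀=10 kN·m at a=8 m (b=L-a=8):
  M_4 = M₀  [x≤a] = 10 = 10 kN·m
Superposition: M = Σ M_i = -9 kN·m ≈ -9.000000 kN·m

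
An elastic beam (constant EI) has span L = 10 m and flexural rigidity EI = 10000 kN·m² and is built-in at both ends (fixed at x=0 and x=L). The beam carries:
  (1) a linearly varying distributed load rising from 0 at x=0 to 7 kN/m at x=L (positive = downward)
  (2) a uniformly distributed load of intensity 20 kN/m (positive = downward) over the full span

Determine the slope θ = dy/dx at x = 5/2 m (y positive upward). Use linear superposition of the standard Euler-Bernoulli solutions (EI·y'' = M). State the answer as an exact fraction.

θ(5/2) = -1873/102400 rad

Load 1 — triangular load w₀=7 kN/m (0→w₀ over full span):
  θ_1 = -w₀(2x(L-x)(L-2x)(x+2L)+x²(L-x)²)/(120LEI) = -7·(2·(5/2)·(10-(5/2))·(10-2·(5/2))·((5/2)+2·10)+(5/2)²·(10-(5/2))²)/(120·10·10000) = -273/102400 rad
Load 2 — uniform load w=20 kN/m over full span:
  θ_2 = -wx(L-x)(L-2x)/(12EI) = -20·(5/2)·(10-(5/2))·(10-2·(5/2))/(12·10000) = -1/64 rad
Superposition: θ = Σ θ_i = -1873/102400 rad ≈ -0.018291 rad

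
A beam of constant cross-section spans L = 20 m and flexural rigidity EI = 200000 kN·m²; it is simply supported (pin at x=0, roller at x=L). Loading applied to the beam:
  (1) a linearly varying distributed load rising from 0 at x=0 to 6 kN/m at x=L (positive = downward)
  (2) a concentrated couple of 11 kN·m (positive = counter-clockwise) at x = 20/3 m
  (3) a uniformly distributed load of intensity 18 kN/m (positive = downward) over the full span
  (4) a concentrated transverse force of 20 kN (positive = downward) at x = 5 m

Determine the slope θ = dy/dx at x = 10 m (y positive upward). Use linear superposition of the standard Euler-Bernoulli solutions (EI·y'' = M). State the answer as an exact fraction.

Load 1 — triangular load w₀=6 kN/m (0→w₀ over full span):
  θ_1 = -w₀(7L⁴-30L²x²+15x⁴)/(360LEI) = -6·(7·20⁴-30·20²·10²+15·10⁴)/(360·20·200000) = -7/24000 rad
Load 2 — applied couple M₀=11 kN·m at a=20/3 m (b=L-a=40/3):
  θ_2 = (M₀x²/(2L)-M₀(x-a)+C₁)/EI  [x>a] with C₁=M₀(3b²-L²)/(6L)=110/9 = (11·10²/(2·20)-11·(10-(20/3))+(110/9))/200000 = 11/720000 rad
Load 3 — uniform load w=18 kN/m over full span:
  θ_3 = -w(L³-6Lx²+4x³)/(24EI) = -18·(20³-6·20·10²+4·10³)/(24·200000) = 0 rad
Load 4 — point force P=20 kN at a=5 m (b=L-a=15):
  θ_4 = -Pa(2L²-6Lx+3x²+a²)/(6LEI)  [x>a] = -20·5·(2·20²-6·20·10+3·10²+5²)/(6·20·200000) = 1/3200 rad
Superposition: θ = Σ θ_i = 13/360000 rad ≈ 0.000036 rad

θ(10) = 13/360000 rad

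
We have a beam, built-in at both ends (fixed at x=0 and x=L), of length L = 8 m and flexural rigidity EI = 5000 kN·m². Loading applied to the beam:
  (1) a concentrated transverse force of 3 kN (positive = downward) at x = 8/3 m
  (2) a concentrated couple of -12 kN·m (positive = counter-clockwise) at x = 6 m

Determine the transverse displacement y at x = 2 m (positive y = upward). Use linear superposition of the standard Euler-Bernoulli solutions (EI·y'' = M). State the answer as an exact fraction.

Load 1 — point force P=3 kN at a=8/3 m (b=L-a=16/3):
  y_1 = -Pb²x²(3aL-(3a+b)x)/(6L³EI)  [x≤a] = -3·(16/3)²·2²·(3·(8/3)·8-(3·(8/3)+(16/3))·2)/(6·8³·5000) = -14/16875 m
Load 2 — applied couple M₀=-12 kN·m at a=6 m (b=L-a=2):
  y_2 = (R_Ax³/6 - M_Ax²/2)/EI  [x≤a] with R_A=-27/16, M_A=-15/4 = ((-27/16)·2³/6 - (-15/4)·2²/2)/5000 = 21/20000 m
Superposition: y = Σ y_i = 119/540000 m ≈ 0.000220 m

y(2) = 119/540000 m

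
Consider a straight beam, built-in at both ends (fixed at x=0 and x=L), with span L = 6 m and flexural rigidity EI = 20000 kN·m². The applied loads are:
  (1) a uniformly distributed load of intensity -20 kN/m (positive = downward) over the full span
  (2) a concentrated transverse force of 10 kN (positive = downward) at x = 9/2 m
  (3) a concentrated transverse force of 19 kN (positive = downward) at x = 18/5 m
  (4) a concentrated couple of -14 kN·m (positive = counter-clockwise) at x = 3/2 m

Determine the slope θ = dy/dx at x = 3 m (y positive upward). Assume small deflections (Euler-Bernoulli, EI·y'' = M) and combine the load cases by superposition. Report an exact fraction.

Load 1 — uniform load w=-20 kN/m over full span:
  θ_1 = -wx(L-x)(L-2x)/(12EI) = -(-20)·3·(6-3)·(6-2·3)/(12·20000) = 0 rad
Load 2 — point force P=10 kN at a=9/2 m (b=L-a=3/2):
  θ_2 = -Pb²x(2aL-(3a+b)x)/(2L³EI)  [x≤a] = -10·(3/2)²·3·(2·(9/2)·6-(3·(9/2)+(3/2))·3)/(2·6³·20000) = -9/128000 rad
Load 3 — point force P=19 kN at a=18/5 m (b=L-a=12/5):
  θ_3 = -Pb²x(2aL-(3a+b)x)/(2L³EI)  [x≤a] = -19·(12/5)²·3·(2·(18/5)·6-(3·(18/5)+(12/5))·3)/(2·6³·20000) = -171/1250000 rad
Load 4 — applied couple M₀=-14 kN·m at a=3/2 m (b=L-a=9/2):
  θ_4 = (R_Ax²/2 - M_Ax - M₀(x-a))/EI  [x>a] with R_A=-21/8, M_A=21/8 = ((-21/8)·3²/2 - (21/8)·3 - (-14)·(3-(3/2)))/20000 = 21/320000 rad
Superposition: θ = Σ θ_i = -11319/80000000 rad ≈ -0.000141 rad

θ(3) = -11319/80000000 rad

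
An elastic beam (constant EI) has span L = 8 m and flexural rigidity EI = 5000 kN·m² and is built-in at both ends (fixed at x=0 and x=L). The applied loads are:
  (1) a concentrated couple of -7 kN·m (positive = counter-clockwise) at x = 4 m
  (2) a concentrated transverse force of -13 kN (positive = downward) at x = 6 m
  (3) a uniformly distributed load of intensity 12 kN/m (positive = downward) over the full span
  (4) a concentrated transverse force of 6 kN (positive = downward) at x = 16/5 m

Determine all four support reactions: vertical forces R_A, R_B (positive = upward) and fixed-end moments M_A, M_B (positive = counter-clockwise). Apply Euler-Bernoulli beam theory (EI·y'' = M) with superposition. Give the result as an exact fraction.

R_A = 194177/4000 kN, M_A = 64287/1000 kN·m, R_B = 161823/4000 kN, M_B = -55733/1000 kN·m

Load 1 — applied couple M₀=-7 kN·m at a=4 m (b=L-a=4):
  R_A = 6M₀ab/L³ = 6·(-7)·4·4/8³ = -21/16 kN
  M_A = M₀b(2a-b)/L² = (-7)·4·(2·4-4)/8² = -7/4 kN·m
  R_B = -6M₀ab/L³ = -6·(-7)·4·4/8³ = 21/16 kN
  M_B = M₀a(2b-a)/L² = (-7)·4·(2·4-4)/8² = -7/4 kN·m
Load 2 — point force P=-13 kN at a=6 m (b=L-a=2):
  R_A = Pb²(3a+b)/L³ = (-13)·2²·(3·6+2)/8³ = -65/32 kN
  M_A = Pab²/L² = (-13)·6·2²/8² = -39/8 kN·m
  R_B = Pa²(a+3b)/L³ = (-13)·6²·(6+3·2)/8³ = -351/32 kN
  M_B = -Pa²b/L² = -(-13)·6²·2/8² = 117/8 kN·m
Load 3 — uniform load w=12 kN/m over full span:
  R_A = wL/2 = 12·8/2 = 48 kN
  M_A = wL²/12 = 12·8²/12 = 64 kN·m
  R_B = wL/2 = 12·8/2 = 48 kN
  M_B = -wL²/12 = -12·8²/12 = -64 kN·m
Load 4 — point force P=6 kN at a=16/5 m (b=L-a=24/5):
  R_A = Pb²(3a+b)/L³ = 6·(24/5)²·(3·(16/5)+(24/5))/8³ = 486/125 kN
  M_A = Pab²/L² = 6·(16/5)·(24/5)²/8² = 864/125 kN·m
  R_B = Pa²(a+3b)/L³ = 6·(16/5)²·((16/5)+3·(24/5))/8³ = 264/125 kN
  M_B = -Pa²b/L² = -6·(16/5)²·(24/5)/8² = -576/125 kN·m
Superposition: R_A = 194177/4000 kN, M_A = 64287/1000 kN·m, R_B = 161823/4000 kN, M_B = -55733/1000 kN·m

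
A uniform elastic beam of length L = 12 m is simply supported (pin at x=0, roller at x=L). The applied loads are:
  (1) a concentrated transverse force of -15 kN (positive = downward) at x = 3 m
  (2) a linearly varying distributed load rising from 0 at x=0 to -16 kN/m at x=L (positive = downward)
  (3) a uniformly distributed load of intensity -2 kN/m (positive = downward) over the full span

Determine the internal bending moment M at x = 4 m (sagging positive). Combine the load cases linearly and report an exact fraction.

M(4) = -1582/9 kN·m

Load 1 — point force P=-15 kN at a=3 m (b=L-a=9):
  M_1 = Pa(L-x)/L  [x>a] = (-15)·3·(12-4)/12 = -30 kN·m
Load 2 — triangular load w₀=-16 kN/m (0→w₀ over full span):
  M_2 = w₀Lx/6 - w₀x³/(6L) = (-16)·12·4/6 - (-16)·4³/(6·12) = -1024/9 kN·m
Load 3 — uniform load w=-2 kN/m over full span:
  M_3 = wx(L-x)/2 = (-2)·4·(12-4)/2 = -32 kN·m
Superposition: M = Σ M_i = -1582/9 kN·m ≈ -175.777778 kN·m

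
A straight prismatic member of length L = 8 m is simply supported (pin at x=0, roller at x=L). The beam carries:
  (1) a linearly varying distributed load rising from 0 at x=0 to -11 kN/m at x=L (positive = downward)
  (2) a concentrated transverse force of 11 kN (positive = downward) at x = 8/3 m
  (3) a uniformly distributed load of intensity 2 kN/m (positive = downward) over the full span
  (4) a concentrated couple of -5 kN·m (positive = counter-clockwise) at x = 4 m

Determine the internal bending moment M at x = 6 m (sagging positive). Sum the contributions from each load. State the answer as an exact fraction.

M(6) = -215/12 kN·m

Load 1 — triangular load w₀=-11 kN/m (0→w₀ over full span):
  M_1 = w₀Lx/6 - w₀x³/(6L) = (-11)·8·6/6 - (-11)·6³/(6·8) = -77/2 kN·m
Load 2 — point force P=11 kN at a=8/3 m (b=L-a=16/3):
  M_2 = Pa(L-x)/L  [x>a] = 11·(8/3)·(8-6)/8 = 22/3 kN·m
Load 3 — uniform load w=2 kN/m over full span:
  M_3 = wx(L-x)/2 = 2·6·(8-6)/2 = 12 kN·m
Load 4 — applied couple M₀=-5 kN·m at a=4 m (b=L-a=4):
  M_4 = M₀x/L - M₀  [x>a] = (-5)·6/8 - (-5) = 5/4 kN·m
Superposition: M = Σ M_i = -215/12 kN·m ≈ -17.916667 kN·m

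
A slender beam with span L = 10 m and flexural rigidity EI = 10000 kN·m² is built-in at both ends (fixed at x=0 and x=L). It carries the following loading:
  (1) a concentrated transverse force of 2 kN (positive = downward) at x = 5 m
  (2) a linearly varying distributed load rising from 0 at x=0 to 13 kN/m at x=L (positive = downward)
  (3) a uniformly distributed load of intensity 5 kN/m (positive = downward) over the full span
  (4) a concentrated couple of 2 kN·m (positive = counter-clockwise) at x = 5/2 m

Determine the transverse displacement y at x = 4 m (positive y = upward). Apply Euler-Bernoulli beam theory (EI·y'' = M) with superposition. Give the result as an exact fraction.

y(4) = -82783/3000000 m

Load 1 — point force P=2 kN at a=5 m (b=L-a=5):
  y_1 = -Pb²x²(3aL-(3a+b)x)/(6L³EI)  [x≤a] = -2·5²·4²·(3·5·10-(3·5+5)·4)/(6·10³·10000) = -7/7500 m
Load 2 — triangular load w₀=13 kN/m (0→w₀ over full span):
  y_2 = -w₀x²(L-x)²(x+2L)/(120LEI) = -13·4²·(10-4)²·(4+2·10)/(120·10·10000) = -234/15625 m
Load 3 — uniform load w=5 kN/m over full span:
  y_3 = -wx²(L-x)²/(24EI) = -5·4²·(10-4)²/(24·10000) = -3/250 m
Load 4 — applied couple M₀=2 kN·m at a=5/2 m (b=L-a=15/2):
  y_4 = (R_Ax³/6 - M_Ax²/2 - M₀(x-a)²/2)/EI  [x>a] with R_A=9/40, M_A=-3/8 = ((9/40)·4³/6 - (-3/8)·4²/2 - 2·(4-(5/2))²/2)/10000 = 63/200000 m
Superposition: y = Σ y_i = -82783/3000000 m ≈ -0.027594 m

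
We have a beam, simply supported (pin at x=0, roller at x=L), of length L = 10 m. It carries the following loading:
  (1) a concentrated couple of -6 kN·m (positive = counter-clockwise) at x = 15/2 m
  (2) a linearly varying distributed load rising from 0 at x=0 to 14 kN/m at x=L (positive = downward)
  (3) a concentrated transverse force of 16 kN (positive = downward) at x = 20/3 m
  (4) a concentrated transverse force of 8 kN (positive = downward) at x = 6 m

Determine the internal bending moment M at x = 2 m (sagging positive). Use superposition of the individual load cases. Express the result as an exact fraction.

Load 1 — applied couple M₀=-6 kN·m at a=15/2 m (b=L-a=5/2):
  M_1 = M₀x/L  [x≤a] = (-6)·2/10 = -6/5 kN·m
Load 2 — triangular load w₀=14 kN/m (0→w₀ over full span):
  M_2 = w₀Lx/6 - w₀x³/(6L) = 14·10·2/6 - 14·2³/(6·10) = 224/5 kN·m
Load 3 — point force P=16 kN at a=20/3 m (b=L-a=10/3):
  M_3 = Pbx/L  [x≤a] = 16·(10/3)·2/10 = 32/3 kN·m
Load 4 — point force P=8 kN at a=6 m (b=L-a=4):
  M_4 = Pbx/L  [x≤a] = 8·4·2/10 = 32/5 kN·m
Superposition: M = Σ M_i = 182/3 kN·m ≈ 60.666667 kN·m

M(2) = 182/3 kN·m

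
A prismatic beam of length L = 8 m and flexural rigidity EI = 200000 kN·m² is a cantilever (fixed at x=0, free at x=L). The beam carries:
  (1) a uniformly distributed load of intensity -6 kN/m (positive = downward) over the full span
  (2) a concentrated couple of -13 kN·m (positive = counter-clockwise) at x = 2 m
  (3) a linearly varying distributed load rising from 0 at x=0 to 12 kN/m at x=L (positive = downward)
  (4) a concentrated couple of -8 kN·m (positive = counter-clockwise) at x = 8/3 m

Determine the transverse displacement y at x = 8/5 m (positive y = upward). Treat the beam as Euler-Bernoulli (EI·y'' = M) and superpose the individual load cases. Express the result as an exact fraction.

y(8/5) = -52389/97656250 m

Load 1 — uniform load w=-6 kN/m over full span:
  y_1 = -wx²(x²-4Lx+6L²)/(24EI) = -(-6)·(8/5)²·((8/5)²-4·8·(8/5)+6·8²)/(24·200000) = 2096/1953125 m
Load 2 — applied couple M₀=-13 kN·m at a=2 m (b=L-a=6):
  y_2 = M₀x²/(2EI)  [x≤a] = (-13)·(8/5)²/(2·200000) = -13/156250 m
Load 3 — triangular load w₀=12 kN/m (0→w₀ over full span):
  y_3 = (w₀Lx³/12-w₀L²x²/6-w₀x⁵/(120L))/EI = (12·8·(8/5)³/12-12·8²·(8/5)²/6-12·(8/5)⁵/(120·8))/200000 = -72032/48828125 m
Load 4 — applied couple M₀=-8 kN·m at a=8/3 m (b=L-a=16/3):
  y_4 = M₀x²/(2EI)  [x≤a] = (-8)·(8/5)²/(2·200000) = -4/78125 m
Superposition: y = Σ y_i = -52389/97656250 m ≈ -0.000536 m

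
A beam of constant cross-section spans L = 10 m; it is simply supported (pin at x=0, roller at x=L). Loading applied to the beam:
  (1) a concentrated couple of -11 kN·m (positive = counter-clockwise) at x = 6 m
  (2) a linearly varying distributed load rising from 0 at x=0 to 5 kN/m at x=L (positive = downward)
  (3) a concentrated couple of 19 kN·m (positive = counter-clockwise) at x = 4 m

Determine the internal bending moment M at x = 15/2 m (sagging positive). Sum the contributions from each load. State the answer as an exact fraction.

Load 1 — applied couple M₀=-11 kN·m at a=6 m (b=L-a=4):
  M_1 = M₀x/L - M₀  [x>a] = (-11)·(15/2)/10 - (-11) = 11/4 kN·m
Load 2 — triangular load w₀=5 kN/m (0→w₀ over full span):
  M_2 = w₀Lx/6 - w₀x³/(6L) = 5·10·(15/2)/6 - 5·(15/2)³/(6·10) = 875/32 kN·m
Load 3 — applied couple M₀=19 kN·m at a=4 m (b=L-a=6):
  M_3 = M₀x/L - M₀  [x>a] = 19·(15/2)/10 - 19 = -19/4 kN·m
Superposition: M = Σ M_i = 811/32 kN·m ≈ 25.343750 kN·m

M(15/2) = 811/32 kN·m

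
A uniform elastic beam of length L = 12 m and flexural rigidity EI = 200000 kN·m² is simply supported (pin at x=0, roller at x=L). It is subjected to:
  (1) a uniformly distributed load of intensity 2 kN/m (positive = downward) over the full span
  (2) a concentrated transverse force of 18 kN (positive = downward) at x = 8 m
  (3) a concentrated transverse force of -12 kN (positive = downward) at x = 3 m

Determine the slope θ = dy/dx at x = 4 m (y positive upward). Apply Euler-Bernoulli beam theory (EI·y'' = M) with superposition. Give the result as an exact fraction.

θ(4) = -29/48000 rad

Load 1 — uniform load w=2 kN/m over full span:
  θ_1 = -w(L³-6Lx²+4x³)/(24EI) = -2·(12³-6·12·4²+4·4³)/(24·200000) = -13/37500 rad
Load 2 — point force P=18 kN at a=8 m (b=L-a=4):
  θ_2 = -Pb(L²-b²-3x²)/(6LEI)  [x≤a] = -18·4·(12²-4²-3·4²)/(6·12·200000) = -1/2500 rad
Load 3 — point force P=-12 kN at a=3 m (b=L-a=9):
  θ_3 = -Pa(2L²-6Lx+3x²+a²)/(6LEI)  [x>a] = -(-12)·3·(2·12²-6·12·4+3·4²+3²)/(6·12·200000) = 57/400000 rad
Superposition: θ = Σ θ_i = -29/48000 rad ≈ -0.000604 rad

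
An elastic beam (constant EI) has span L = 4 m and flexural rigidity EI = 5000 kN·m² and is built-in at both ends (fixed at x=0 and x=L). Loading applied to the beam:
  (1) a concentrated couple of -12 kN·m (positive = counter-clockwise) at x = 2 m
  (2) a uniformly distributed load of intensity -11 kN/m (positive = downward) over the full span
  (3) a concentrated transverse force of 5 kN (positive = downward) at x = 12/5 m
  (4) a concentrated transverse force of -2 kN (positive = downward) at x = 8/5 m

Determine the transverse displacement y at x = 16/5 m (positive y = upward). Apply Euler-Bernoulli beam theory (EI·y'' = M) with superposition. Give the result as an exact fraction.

y(16/5) = 11533/29296875 m

Load 1 — applied couple M₀=-12 kN·m at a=2 m (b=L-a=2):
  y_1 = (R_Ax³/6 - M_Ax²/2 - M₀(x-a)²/2)/EI  [x>a] with R_A=-9/2, M_A=-3 = ((-9/2)·(16/5)³/6 - (-3)·(16/5)²/2 - (-12)·((16/5)-2)²/2)/5000 = -9/78125 m
Load 2 — uniform load w=-11 kN/m over full span:
  y_2 = -wx²(L-x)²/(24EI) = -(-11)·(16/5)²·(4-(16/5))²/(24·5000) = 704/1171875 m
Load 3 — point force P=5 kN at a=12/5 m (b=L-a=8/5):
  y_3 = -Pa²(L-x)²(3bL-(3b+a)(L-x))/(6L³EI)  [x>a] = -5·(12/5)²·(4-(16/5))²·(3·(8/5)·4-(3·(8/5)+(12/5))·(4-(16/5)))/(6·4³·5000) = -252/1953125 m
Load 4 — point force P=-2 kN at a=8/5 m (b=L-a=12/5):
  y_4 = -Pa²(L-x)²(3bL-(3b+a)(L-x))/(6L³EI)  [x>a] = -(-2)·(8/5)²·(4-(16/5))²·(3·(12/5)·4-(3·(12/5)+(8/5))·(4-(16/5)))/(6·4³·5000) = 1088/29296875 m
Superposition: y = Σ y_i = 11533/29296875 m ≈ 0.000394 m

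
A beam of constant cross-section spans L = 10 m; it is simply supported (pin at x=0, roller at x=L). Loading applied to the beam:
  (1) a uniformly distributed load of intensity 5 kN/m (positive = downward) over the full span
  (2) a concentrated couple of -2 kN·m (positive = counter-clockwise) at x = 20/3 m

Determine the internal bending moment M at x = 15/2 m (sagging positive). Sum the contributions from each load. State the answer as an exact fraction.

Load 1 — uniform load w=5 kN/m over full span:
  M_1 = wx(L-x)/2 = 5·(15/2)·(10-(15/2))/2 = 375/8 kN·m
Load 2 — applied couple M₀=-2 kN·m at a=20/3 m (b=L-a=10/3):
  M_2 = M₀x/L - M₀  [x>a] = (-2)·(15/2)/10 - (-2) = 1/2 kN·m
Superposition: M = Σ M_i = 379/8 kN·m ≈ 47.375000 kN·m

M(15/2) = 379/8 kN·m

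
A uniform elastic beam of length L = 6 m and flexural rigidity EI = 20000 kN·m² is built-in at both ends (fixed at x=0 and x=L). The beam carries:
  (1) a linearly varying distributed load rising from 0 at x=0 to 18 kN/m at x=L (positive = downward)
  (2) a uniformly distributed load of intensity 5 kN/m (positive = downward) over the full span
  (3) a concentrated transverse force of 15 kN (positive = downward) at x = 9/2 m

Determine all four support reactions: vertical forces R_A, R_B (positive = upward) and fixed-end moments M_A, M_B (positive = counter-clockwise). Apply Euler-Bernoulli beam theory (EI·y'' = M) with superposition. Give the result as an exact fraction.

Load 1 — triangular load w₀=18 kN/m (0→w₀ over full span):
  R_A = 3w₀L/20 = 3·18·6/20 = 81/5 kN
  M_A = w₀L²/30 = 18·6²/30 = 108/5 kN·m
  R_B = 7w₀L/20 = 7·18·6/20 = 189/5 kN
  M_B = -w₀L²/20 = -18·6²/20 = -162/5 kN·m
Load 2 — uniform load w=5 kN/m over full span:
  R_A = wL/2 = 5·6/2 = 15 kN
  M_A = wL²/12 = 5·6²/12 = 15 kN·m
  R_B = wL/2 = 5·6/2 = 15 kN
  M_B = -wL²/12 = -5·6²/12 = -15 kN·m
Load 3 — point force P=15 kN at a=9/2 m (b=L-a=3/2):
  R_A = Pb²(3a+b)/L³ = 15·(3/2)²·(3·(9/2)+(3/2))/6³ = 75/32 kN
  M_A = Pab²/L² = 15·(9/2)·(3/2)²/6² = 135/32 kN·m
  R_B = Pa²(a+3b)/L³ = 15·(9/2)²·((9/2)+3·(3/2))/6³ = 405/32 kN
  M_B = -Pa²b/L² = -15·(9/2)²·(3/2)/6² = -405/32 kN·m
Superposition: R_A = 5367/160 kN, M_A = 6531/160 kN·m, R_B = 10473/160 kN, M_B = -9609/160 kN·m

R_A = 5367/160 kN, M_A = 6531/160 kN·m, R_B = 10473/160 kN, M_B = -9609/160 kN·m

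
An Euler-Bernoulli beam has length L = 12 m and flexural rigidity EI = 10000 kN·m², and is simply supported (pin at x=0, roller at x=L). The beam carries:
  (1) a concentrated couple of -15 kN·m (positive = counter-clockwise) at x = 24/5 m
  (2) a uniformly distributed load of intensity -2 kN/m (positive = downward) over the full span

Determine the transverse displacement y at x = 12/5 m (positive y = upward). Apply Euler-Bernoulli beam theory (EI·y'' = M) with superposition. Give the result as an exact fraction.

Load 1 — applied couple M₀=-15 kN·m at a=24/5 m (b=L-a=36/5):
  y_1 = (M₀x³/(6L)+C₁x)/EI  [x≤a] with C₁=M₀(3b²-L²)/(6L)=-12/5 = ((-15)·(12/5)³/(6·12)+(-12/5)·(12/5))/10000 = -27/31250 m
Load 2 — uniform load w=-2 kN/m over full span:
  y_2 = -wx(L³-2Lx²+x³)/(24EI) = -(-2)·(12/5)·(12³-2·12·(12/5)²+(12/5)³)/(24·10000) = 12528/390625 m
Superposition: y = Σ y_i = 24381/781250 m ≈ 0.031208 m

y(12/5) = 24381/781250 m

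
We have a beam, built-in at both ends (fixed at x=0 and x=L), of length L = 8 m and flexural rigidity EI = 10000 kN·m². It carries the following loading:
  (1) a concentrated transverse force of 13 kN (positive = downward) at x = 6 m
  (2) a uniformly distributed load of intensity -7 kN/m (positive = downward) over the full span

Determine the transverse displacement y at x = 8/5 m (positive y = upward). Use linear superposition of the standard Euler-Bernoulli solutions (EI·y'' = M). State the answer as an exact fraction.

y(8/5) = 12061/4687500 m

Load 1 — point force P=13 kN at a=6 m (b=L-a=2):
  y_1 = -Pb²x²(3aL-(3a+b)x)/(6L³EI)  [x≤a] = -13·2²·(8/5)²·(3·6·8-(3·6+2)·(8/5))/(6·8³·10000) = -91/187500 m
Load 2 — uniform load w=-7 kN/m over full span:
  y_2 = -wx²(L-x)²/(24EI) = -(-7)·(8/5)²·(8-(8/5))²/(24·10000) = 3584/1171875 m
Superposition: y = Σ y_i = 12061/4687500 m ≈ 0.002573 m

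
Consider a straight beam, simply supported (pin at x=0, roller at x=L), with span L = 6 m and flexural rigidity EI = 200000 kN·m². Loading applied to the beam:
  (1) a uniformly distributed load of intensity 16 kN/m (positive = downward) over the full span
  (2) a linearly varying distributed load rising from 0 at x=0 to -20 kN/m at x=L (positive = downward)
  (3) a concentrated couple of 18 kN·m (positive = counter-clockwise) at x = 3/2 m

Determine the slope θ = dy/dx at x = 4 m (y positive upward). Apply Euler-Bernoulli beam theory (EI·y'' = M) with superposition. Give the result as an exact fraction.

Load 1 — uniform load w=16 kN/m over full span:
  θ_1 = -w(L³-6Lx²+4x³)/(24EI) = -16·(6³-6·6·4²+4·4³)/(24·200000) = 13/37500 rad
Load 2 — triangular load w₀=-20 kN/m (0→w₀ over full span):
  θ_2 = -w₀(7L⁴-30L²x²+15x⁴)/(360LEI) = -(-20)·(7·6⁴-30·6²·4²+15·4⁴)/(360·6·200000) = -91/450000 rad
Load 3 — applied couple M₀=18 kN·m at a=3/2 m (b=L-a=9/2):
  θ_3 = (M₀x²/(2L)-M₀(x-a)+C₁)/EI  [x>a] with C₁=M₀(3b²-L²)/(6L)=99/8 = (18·4²/(2·6)-18·(4-(3/2))+(99/8))/200000 = -69/1600000 rad
Superposition: θ = Σ θ_i = 1459/14400000 rad ≈ 0.000101 rad

θ(4) = 1459/14400000 rad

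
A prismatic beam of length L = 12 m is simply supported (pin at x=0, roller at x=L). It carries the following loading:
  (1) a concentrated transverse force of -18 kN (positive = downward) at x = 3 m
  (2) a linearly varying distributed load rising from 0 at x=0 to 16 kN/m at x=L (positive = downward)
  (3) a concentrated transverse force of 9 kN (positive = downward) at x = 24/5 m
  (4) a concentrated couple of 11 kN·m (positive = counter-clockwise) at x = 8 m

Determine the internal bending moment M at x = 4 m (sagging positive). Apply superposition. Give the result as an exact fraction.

M(4) = 4637/45 kN·m

Load 1 — point force P=-18 kN at a=3 m (b=L-a=9):
  M_1 = Pa(L-x)/L  [x>a] = (-18)·3·(12-4)/12 = -36 kN·m
Load 2 — triangular load w₀=16 kN/m (0→w₀ over full span):
  M_2 = w₀Lx/6 - w₀x³/(6L) = 16·12·4/6 - 16·4³/(6·12) = 1024/9 kN·m
Load 3 — point force P=9 kN at a=24/5 m (b=L-a=36/5):
  M_3 = Pbx/L  [x≤a] = 9·(36/5)·4/12 = 108/5 kN·m
Load 4 — applied couple M₀=11 kN·m at a=8 m (b=L-a=4):
  M_4 = M₀x/L  [x≤a] = 11·4/12 = 11/3 kN·m
Superposition: M = Σ M_i = 4637/45 kN·m ≈ 103.044444 kN·m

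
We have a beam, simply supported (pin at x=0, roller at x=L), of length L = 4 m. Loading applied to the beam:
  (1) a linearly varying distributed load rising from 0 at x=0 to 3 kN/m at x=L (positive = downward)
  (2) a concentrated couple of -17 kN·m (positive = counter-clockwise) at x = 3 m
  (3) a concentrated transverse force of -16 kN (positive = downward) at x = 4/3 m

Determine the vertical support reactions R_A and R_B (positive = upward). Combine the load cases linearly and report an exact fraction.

Load 1 — triangular load w₀=3 kN/m (0→w₀ over full span):
  R_A = w₀L/6 = 3·4/6 = 2 kN
  R_B = w₀L/3 = 3·4/3 = 4 kN
Load 2 — applied couple M₀=-17 kN·m at a=3 m (b=L-a=1):
  R_A = M₀/L = (-17)/4 = -17/4 kN
  R_B = -M₀/L = -(-17)/4 = 17/4 kN
Load 3 — point force P=-16 kN at a=4/3 m (b=L-a=8/3):
  R_A = Pb/L = (-16)·(8/3)/4 = -32/3 kN
  R_B = Pa/L = (-16)·(4/3)/4 = -16/3 kN
Superposition: R_A = -155/12 kN, R_B = 35/12 kN

R_A = -155/12 kN, R_B = 35/12 kN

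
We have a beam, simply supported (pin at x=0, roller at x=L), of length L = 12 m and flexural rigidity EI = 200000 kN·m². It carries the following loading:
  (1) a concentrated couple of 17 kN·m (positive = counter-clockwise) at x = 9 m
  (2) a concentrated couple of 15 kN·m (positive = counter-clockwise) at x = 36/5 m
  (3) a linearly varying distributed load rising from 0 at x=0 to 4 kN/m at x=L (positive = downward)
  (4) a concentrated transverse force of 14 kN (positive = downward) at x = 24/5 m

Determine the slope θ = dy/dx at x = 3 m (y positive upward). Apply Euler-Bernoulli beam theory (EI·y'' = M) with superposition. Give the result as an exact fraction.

Load 1 — applied couple M₀=17 kN·m at a=9 m (b=L-a=3):
  θ_1 = (M₀x²/(2L)+C₁)/EI  [x≤a] with C₁=M₀(3b²-L²)/(6L)=-221/8 = (17·3²/(2·12)+(-221/8))/200000 = -17/160000 rad
Load 2 — applied couple M₀=15 kN·m at a=36/5 m (b=L-a=24/5):
  θ_2 = (M₀x²/(2L)+C₁)/EI  [x≤a] with C₁=M₀(3b²-L²)/(6L)=-78/5 = (15·3²/(2·12)+(-78/5))/200000 = -399/8000000 rad
Load 3 — triangular load w₀=4 kN/m (0→w₀ over full span):
  θ_3 = -w₀(7L⁴-30L²x²+15x⁴)/(360LEI) = -4·(7·12⁴-30·12²·3²+15·3⁴)/(360·12·200000) = -3981/8000000 rad
Load 4 — point force P=14 kN at a=24/5 m (b=L-a=36/5):
  θ_4 = -Pb(L²-b²-3x²)/(6LEI)  [x≤a] = -14·(36/5)·(12²-(36/5)²-3·3²)/(6·12·200000) = -11403/25000000 rad
Superposition: θ = Σ θ_i = -110987/100000000 rad ≈ -0.001110 rad

θ(3) = -110987/100000000 rad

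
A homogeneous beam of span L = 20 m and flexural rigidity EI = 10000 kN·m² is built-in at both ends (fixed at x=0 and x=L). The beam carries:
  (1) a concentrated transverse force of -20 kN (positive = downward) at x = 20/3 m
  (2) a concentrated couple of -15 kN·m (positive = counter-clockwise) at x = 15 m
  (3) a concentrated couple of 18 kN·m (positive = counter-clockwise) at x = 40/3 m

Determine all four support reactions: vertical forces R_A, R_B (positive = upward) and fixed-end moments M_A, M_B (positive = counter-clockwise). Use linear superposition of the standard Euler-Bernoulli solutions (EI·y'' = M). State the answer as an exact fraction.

Load 1 — point force P=-20 kN at a=20/3 m (b=L-a=40/3):
  R_A = Pb²(3a+b)/L³ = (-20)·(40/3)²·(3·(20/3)+(40/3))/20³ = -400/27 kN
  M_A = Pab²/L² = (-20)·(20/3)·(40/3)²/20² = -1600/27 kN·m
  R_B = Pa²(a+3b)/L³ = (-20)·(20/3)²·((20/3)+3·(40/3))/20³ = -140/27 kN
  M_B = -Pa²b/L² = -(-20)·(20/3)²·(40/3)/20² = 800/27 kN·m
Load 2 — applied couple M₀=-15 kN·m at a=15 m (b=L-a=5):
  R_A = 6M₀ab/L³ = 6·(-15)·15·5/20³ = -27/32 kN
  M_A = M₀b(2a-b)/L² = (-15)·5·(2·15-5)/20² = -75/16 kN·m
  R_B = -6M₀ab/L³ = -6·(-15)·15·5/20³ = 27/32 kN
  M_B = M₀a(2b-a)/L² = (-15)·15·(2·5-15)/20² = 45/16 kN·m
Load 3 — applied couple M₀=18 kN·m at a=40/3 m (b=L-a=20/3):
  R_A = 6M₀ab/L³ = 6·18·(40/3)·(20/3)/20³ = 6/5 kN
  M_A = M₀b(2a-b)/L² = 18·(20/3)·(2·(40/3)-(20/3))/20² = 6 kN·m
  R_B = -6M₀ab/L³ = -6·18·(40/3)·(20/3)/20³ = -6/5 kN
  M_B = M₀a(2b-a)/L² = 18·(40/3)·(2·(20/3)-(40/3))/20² = 0 kN·m
Superposition: R_A = -62461/4320 kN, M_A = -25033/432 kN·m, R_B = -23939/4320 kN, M_B = 14015/432 kN·m

R_A = -62461/4320 kN, M_A = -25033/432 kN·m, R_B = -23939/4320 kN, M_B = 14015/432 kN·m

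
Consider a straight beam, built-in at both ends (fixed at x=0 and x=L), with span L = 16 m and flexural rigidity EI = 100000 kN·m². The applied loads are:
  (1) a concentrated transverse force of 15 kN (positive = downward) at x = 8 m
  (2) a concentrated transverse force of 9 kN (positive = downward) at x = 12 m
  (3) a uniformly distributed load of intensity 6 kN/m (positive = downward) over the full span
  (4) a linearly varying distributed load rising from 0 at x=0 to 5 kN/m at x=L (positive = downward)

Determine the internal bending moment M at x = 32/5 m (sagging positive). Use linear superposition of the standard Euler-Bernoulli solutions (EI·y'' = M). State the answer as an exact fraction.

Load 1 — point force P=15 kN at a=8 m (b=L-a=8):
  M_1 = Pb²(3a+b)x/L³ - Pab²/L²  [x≤a] = 15·8²·(3·8+8)·(32/5)/16³ - 15·8·8²/16² = 18 kN·m
Load 2 — point force P=9 kN at a=12 m (b=L-a=4):
  M_2 = Pb²(3a+b)x/L³ - Pab²/L²  [x≤a] = 9·4²·(3·12+4)·(32/5)/16³ - 9·12·4²/16² = 9/4 kN·m
Load 3 — uniform load w=6 kN/m over full span:
  M_3 = wLx/2 - wL²/12 - wx²/2 = 6·16·(32/5)/2 - 6·16²/12 - 6·(32/5)²/2 = 1408/25 kN·m
Load 4 — triangular load w₀=5 kN/m (0→w₀ over full span):
  M_4 = 3w₀Lx/20 - w₀L²/30 - w₀x³/(6L) = 3·5·16·(32/5)/20 - 5·16²/30 - 5·(32/5)³/(6·16) = 512/25 kN·m
Superposition: M = Σ M_i = 1941/20 kN·m ≈ 97.050000 kN·m

M(32/5) = 1941/20 kN·m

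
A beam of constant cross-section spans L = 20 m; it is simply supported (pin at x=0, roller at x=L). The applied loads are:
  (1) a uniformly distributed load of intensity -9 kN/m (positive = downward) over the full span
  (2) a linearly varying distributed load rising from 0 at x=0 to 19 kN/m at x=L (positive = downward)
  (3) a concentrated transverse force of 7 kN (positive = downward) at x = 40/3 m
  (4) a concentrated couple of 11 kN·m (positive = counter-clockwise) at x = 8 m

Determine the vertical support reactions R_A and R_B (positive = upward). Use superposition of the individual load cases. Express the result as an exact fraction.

Load 1 — uniform load w=-9 kN/m over full span:
  R_A = wL/2 = (-9)·20/2 = -90 kN
  R_B = wL/2 = (-9)·20/2 = -90 kN
Load 2 — triangular load w₀=19 kN/m (0→w₀ over full span):
  R_A = w₀L/6 = 19·20/6 = 190/3 kN
  R_B = w₀L/3 = 19·20/3 = 380/3 kN
Load 3 — point force P=7 kN at a=40/3 m (b=L-a=20/3):
  R_A = Pb/L = 7·(20/3)/20 = 7/3 kN
  R_B = Pa/L = 7·(40/3)/20 = 14/3 kN
Load 4 — applied couple M₀=11 kN·m at a=8 m (b=L-a=12):
  R_A = M₀/L = 11/20 kN
  R_B = -M₀/L = -11/20 kN
Superposition: R_A = -1427/60 kN, R_B = 2447/60 kN

R_A = -1427/60 kN, R_B = 2447/60 kN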